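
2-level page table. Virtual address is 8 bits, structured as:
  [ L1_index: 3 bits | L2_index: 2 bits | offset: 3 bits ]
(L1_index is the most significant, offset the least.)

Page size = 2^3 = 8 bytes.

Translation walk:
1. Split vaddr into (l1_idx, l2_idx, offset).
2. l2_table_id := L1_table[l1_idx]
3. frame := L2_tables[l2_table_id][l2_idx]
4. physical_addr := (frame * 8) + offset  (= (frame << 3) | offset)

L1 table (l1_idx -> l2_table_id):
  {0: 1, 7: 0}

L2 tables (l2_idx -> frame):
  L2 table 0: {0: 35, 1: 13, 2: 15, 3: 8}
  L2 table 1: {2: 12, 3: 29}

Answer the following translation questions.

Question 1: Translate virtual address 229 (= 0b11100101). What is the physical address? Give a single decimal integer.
vaddr = 229 = 0b11100101
Split: l1_idx=7, l2_idx=0, offset=5
L1[7] = 0
L2[0][0] = 35
paddr = 35 * 8 + 5 = 285

Answer: 285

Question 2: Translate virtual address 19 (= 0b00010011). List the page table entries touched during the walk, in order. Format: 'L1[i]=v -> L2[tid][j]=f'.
vaddr = 19 = 0b00010011
Split: l1_idx=0, l2_idx=2, offset=3

Answer: L1[0]=1 -> L2[1][2]=12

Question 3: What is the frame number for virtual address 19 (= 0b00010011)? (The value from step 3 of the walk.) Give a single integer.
vaddr = 19: l1_idx=0, l2_idx=2
L1[0] = 1; L2[1][2] = 12

Answer: 12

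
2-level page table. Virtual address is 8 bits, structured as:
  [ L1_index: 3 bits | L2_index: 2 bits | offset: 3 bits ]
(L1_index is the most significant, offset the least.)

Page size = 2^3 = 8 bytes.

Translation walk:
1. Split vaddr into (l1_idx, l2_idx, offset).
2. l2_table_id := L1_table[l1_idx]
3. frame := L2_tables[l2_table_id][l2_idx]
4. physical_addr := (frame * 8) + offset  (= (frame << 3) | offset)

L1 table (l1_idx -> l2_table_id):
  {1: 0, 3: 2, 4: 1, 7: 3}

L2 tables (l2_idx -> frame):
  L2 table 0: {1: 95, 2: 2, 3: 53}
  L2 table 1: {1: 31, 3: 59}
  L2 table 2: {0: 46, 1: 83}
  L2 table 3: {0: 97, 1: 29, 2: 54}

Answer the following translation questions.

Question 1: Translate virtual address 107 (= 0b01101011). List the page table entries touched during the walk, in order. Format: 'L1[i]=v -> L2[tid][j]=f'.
Answer: L1[3]=2 -> L2[2][1]=83

Derivation:
vaddr = 107 = 0b01101011
Split: l1_idx=3, l2_idx=1, offset=3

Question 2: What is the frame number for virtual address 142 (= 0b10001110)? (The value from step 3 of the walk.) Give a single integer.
Answer: 31

Derivation:
vaddr = 142: l1_idx=4, l2_idx=1
L1[4] = 1; L2[1][1] = 31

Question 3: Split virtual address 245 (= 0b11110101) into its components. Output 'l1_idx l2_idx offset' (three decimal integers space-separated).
vaddr = 245 = 0b11110101
  top 3 bits -> l1_idx = 7
  next 2 bits -> l2_idx = 2
  bottom 3 bits -> offset = 5

Answer: 7 2 5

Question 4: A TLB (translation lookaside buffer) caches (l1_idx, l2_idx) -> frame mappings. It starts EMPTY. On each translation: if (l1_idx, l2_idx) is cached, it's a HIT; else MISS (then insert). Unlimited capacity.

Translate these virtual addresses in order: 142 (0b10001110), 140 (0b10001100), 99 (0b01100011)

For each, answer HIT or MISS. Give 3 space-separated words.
vaddr=142: (4,1) not in TLB -> MISS, insert
vaddr=140: (4,1) in TLB -> HIT
vaddr=99: (3,0) not in TLB -> MISS, insert

Answer: MISS HIT MISS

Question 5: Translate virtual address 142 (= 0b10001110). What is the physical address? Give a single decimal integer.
vaddr = 142 = 0b10001110
Split: l1_idx=4, l2_idx=1, offset=6
L1[4] = 1
L2[1][1] = 31
paddr = 31 * 8 + 6 = 254

Answer: 254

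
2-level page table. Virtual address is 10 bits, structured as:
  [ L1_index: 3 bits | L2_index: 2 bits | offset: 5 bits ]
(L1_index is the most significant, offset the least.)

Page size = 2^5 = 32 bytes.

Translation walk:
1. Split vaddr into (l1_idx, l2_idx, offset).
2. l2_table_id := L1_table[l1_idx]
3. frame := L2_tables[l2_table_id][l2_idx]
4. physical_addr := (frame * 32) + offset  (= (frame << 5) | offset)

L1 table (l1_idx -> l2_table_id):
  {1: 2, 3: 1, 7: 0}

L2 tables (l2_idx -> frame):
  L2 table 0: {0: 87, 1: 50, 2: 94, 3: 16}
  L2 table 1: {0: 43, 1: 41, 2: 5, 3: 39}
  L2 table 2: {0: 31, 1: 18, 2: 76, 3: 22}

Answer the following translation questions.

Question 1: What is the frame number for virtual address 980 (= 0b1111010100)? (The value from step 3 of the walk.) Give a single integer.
Answer: 94

Derivation:
vaddr = 980: l1_idx=7, l2_idx=2
L1[7] = 0; L2[0][2] = 94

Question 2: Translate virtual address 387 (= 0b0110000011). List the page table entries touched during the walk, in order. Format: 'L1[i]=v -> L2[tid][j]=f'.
vaddr = 387 = 0b0110000011
Split: l1_idx=3, l2_idx=0, offset=3

Answer: L1[3]=1 -> L2[1][0]=43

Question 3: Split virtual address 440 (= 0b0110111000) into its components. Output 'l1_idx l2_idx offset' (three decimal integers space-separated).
vaddr = 440 = 0b0110111000
  top 3 bits -> l1_idx = 3
  next 2 bits -> l2_idx = 1
  bottom 5 bits -> offset = 24

Answer: 3 1 24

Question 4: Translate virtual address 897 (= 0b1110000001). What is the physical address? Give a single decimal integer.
Answer: 2785

Derivation:
vaddr = 897 = 0b1110000001
Split: l1_idx=7, l2_idx=0, offset=1
L1[7] = 0
L2[0][0] = 87
paddr = 87 * 32 + 1 = 2785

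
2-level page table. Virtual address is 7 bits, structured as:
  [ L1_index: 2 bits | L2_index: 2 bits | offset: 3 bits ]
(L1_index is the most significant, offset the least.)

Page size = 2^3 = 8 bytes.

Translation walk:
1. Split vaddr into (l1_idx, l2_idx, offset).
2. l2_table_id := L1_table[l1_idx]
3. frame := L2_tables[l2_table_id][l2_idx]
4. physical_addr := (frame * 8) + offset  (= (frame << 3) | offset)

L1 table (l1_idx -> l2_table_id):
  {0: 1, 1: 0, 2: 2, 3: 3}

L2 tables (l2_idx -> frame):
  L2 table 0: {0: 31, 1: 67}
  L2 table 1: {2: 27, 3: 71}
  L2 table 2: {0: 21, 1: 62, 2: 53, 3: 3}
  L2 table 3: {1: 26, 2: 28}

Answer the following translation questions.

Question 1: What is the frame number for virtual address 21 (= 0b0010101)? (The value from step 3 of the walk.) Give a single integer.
Answer: 27

Derivation:
vaddr = 21: l1_idx=0, l2_idx=2
L1[0] = 1; L2[1][2] = 27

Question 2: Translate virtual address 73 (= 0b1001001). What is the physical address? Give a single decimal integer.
vaddr = 73 = 0b1001001
Split: l1_idx=2, l2_idx=1, offset=1
L1[2] = 2
L2[2][1] = 62
paddr = 62 * 8 + 1 = 497

Answer: 497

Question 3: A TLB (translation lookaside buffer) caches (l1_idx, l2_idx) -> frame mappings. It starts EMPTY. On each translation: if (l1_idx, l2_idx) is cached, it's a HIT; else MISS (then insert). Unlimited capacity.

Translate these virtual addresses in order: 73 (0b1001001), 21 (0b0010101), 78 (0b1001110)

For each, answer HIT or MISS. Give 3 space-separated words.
vaddr=73: (2,1) not in TLB -> MISS, insert
vaddr=21: (0,2) not in TLB -> MISS, insert
vaddr=78: (2,1) in TLB -> HIT

Answer: MISS MISS HIT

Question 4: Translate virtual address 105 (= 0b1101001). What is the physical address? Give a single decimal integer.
vaddr = 105 = 0b1101001
Split: l1_idx=3, l2_idx=1, offset=1
L1[3] = 3
L2[3][1] = 26
paddr = 26 * 8 + 1 = 209

Answer: 209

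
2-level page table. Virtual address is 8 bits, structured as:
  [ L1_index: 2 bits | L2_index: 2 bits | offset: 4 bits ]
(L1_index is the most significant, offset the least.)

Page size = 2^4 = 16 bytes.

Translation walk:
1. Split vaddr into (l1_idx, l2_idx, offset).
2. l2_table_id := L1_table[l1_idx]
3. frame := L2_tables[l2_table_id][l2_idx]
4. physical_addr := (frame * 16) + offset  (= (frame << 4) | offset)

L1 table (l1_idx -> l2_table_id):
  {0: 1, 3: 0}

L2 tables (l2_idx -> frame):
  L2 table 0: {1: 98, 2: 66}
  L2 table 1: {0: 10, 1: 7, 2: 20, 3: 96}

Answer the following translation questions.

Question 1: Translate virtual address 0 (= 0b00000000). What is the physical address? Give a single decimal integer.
Answer: 160

Derivation:
vaddr = 0 = 0b00000000
Split: l1_idx=0, l2_idx=0, offset=0
L1[0] = 1
L2[1][0] = 10
paddr = 10 * 16 + 0 = 160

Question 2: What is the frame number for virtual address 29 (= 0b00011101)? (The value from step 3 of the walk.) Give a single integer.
Answer: 7

Derivation:
vaddr = 29: l1_idx=0, l2_idx=1
L1[0] = 1; L2[1][1] = 7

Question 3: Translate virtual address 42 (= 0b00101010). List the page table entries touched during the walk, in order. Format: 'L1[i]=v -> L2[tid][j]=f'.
Answer: L1[0]=1 -> L2[1][2]=20

Derivation:
vaddr = 42 = 0b00101010
Split: l1_idx=0, l2_idx=2, offset=10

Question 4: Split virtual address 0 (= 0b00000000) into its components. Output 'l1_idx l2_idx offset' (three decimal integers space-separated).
Answer: 0 0 0

Derivation:
vaddr = 0 = 0b00000000
  top 2 bits -> l1_idx = 0
  next 2 bits -> l2_idx = 0
  bottom 4 bits -> offset = 0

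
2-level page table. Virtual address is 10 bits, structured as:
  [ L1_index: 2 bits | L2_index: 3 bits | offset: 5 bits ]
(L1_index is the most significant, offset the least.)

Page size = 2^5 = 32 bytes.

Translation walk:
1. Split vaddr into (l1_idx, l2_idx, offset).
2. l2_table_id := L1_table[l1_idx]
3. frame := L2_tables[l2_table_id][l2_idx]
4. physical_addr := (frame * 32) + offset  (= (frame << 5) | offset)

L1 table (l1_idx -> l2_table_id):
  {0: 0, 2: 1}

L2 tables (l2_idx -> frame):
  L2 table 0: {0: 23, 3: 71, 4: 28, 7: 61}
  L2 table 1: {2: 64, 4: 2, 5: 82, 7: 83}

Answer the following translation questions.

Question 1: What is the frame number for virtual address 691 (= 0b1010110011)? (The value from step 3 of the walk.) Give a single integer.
vaddr = 691: l1_idx=2, l2_idx=5
L1[2] = 1; L2[1][5] = 82

Answer: 82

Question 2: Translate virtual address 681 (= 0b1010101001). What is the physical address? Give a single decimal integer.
Answer: 2633

Derivation:
vaddr = 681 = 0b1010101001
Split: l1_idx=2, l2_idx=5, offset=9
L1[2] = 1
L2[1][5] = 82
paddr = 82 * 32 + 9 = 2633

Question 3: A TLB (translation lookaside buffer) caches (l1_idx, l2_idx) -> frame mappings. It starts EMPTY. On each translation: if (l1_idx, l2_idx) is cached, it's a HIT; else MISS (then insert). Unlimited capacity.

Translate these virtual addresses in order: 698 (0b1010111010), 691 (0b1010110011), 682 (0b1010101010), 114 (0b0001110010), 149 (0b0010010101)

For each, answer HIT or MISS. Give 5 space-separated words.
vaddr=698: (2,5) not in TLB -> MISS, insert
vaddr=691: (2,5) in TLB -> HIT
vaddr=682: (2,5) in TLB -> HIT
vaddr=114: (0,3) not in TLB -> MISS, insert
vaddr=149: (0,4) not in TLB -> MISS, insert

Answer: MISS HIT HIT MISS MISS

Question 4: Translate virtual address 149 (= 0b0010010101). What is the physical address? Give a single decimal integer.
Answer: 917

Derivation:
vaddr = 149 = 0b0010010101
Split: l1_idx=0, l2_idx=4, offset=21
L1[0] = 0
L2[0][4] = 28
paddr = 28 * 32 + 21 = 917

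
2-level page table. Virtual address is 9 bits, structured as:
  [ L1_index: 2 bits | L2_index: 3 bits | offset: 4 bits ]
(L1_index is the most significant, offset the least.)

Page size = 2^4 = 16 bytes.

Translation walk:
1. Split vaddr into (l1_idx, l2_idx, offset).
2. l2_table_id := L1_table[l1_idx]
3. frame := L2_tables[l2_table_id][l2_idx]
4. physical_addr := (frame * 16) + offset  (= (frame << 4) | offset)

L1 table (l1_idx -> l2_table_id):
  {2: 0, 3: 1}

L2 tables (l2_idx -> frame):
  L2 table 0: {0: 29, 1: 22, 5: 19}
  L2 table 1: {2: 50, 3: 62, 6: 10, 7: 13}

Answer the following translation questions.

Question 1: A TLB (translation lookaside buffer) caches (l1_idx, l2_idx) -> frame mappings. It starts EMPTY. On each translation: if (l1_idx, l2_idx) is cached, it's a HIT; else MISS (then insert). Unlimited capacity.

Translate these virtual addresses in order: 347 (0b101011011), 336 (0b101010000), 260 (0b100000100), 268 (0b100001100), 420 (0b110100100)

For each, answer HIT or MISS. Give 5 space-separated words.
Answer: MISS HIT MISS HIT MISS

Derivation:
vaddr=347: (2,5) not in TLB -> MISS, insert
vaddr=336: (2,5) in TLB -> HIT
vaddr=260: (2,0) not in TLB -> MISS, insert
vaddr=268: (2,0) in TLB -> HIT
vaddr=420: (3,2) not in TLB -> MISS, insert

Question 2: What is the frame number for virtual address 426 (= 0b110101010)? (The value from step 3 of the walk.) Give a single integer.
vaddr = 426: l1_idx=3, l2_idx=2
L1[3] = 1; L2[1][2] = 50

Answer: 50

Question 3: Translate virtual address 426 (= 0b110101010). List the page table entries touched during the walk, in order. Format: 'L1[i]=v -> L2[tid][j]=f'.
vaddr = 426 = 0b110101010
Split: l1_idx=3, l2_idx=2, offset=10

Answer: L1[3]=1 -> L2[1][2]=50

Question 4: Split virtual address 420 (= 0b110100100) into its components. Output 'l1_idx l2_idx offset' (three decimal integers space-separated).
vaddr = 420 = 0b110100100
  top 2 bits -> l1_idx = 3
  next 3 bits -> l2_idx = 2
  bottom 4 bits -> offset = 4

Answer: 3 2 4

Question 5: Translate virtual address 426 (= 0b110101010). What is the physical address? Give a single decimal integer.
Answer: 810

Derivation:
vaddr = 426 = 0b110101010
Split: l1_idx=3, l2_idx=2, offset=10
L1[3] = 1
L2[1][2] = 50
paddr = 50 * 16 + 10 = 810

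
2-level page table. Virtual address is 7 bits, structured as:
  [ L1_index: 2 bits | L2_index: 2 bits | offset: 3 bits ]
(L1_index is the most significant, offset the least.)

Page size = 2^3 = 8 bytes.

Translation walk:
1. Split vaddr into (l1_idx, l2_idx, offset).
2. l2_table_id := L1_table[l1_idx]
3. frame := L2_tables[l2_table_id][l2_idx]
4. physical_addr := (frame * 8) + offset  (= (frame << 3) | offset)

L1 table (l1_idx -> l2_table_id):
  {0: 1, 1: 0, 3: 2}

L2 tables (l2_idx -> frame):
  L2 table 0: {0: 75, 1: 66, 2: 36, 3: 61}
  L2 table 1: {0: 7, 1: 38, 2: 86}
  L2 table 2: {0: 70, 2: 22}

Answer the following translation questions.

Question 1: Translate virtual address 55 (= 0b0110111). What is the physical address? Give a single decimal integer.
vaddr = 55 = 0b0110111
Split: l1_idx=1, l2_idx=2, offset=7
L1[1] = 0
L2[0][2] = 36
paddr = 36 * 8 + 7 = 295

Answer: 295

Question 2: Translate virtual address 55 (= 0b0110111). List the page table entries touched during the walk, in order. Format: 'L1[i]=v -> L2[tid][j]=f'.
Answer: L1[1]=0 -> L2[0][2]=36

Derivation:
vaddr = 55 = 0b0110111
Split: l1_idx=1, l2_idx=2, offset=7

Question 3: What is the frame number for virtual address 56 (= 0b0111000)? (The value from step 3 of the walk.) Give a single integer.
Answer: 61

Derivation:
vaddr = 56: l1_idx=1, l2_idx=3
L1[1] = 0; L2[0][3] = 61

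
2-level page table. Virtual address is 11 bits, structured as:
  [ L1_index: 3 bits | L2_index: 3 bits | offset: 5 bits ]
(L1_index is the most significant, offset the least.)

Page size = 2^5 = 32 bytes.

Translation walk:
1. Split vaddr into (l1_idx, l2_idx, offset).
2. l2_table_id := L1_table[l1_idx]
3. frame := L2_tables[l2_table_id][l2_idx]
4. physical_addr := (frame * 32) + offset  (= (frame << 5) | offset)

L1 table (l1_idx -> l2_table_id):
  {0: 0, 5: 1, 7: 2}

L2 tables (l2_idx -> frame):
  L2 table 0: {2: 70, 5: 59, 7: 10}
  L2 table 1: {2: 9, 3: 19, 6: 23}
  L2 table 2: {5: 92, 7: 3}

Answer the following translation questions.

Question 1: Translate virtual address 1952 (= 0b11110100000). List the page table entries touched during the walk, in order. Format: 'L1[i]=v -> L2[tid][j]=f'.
vaddr = 1952 = 0b11110100000
Split: l1_idx=7, l2_idx=5, offset=0

Answer: L1[7]=2 -> L2[2][5]=92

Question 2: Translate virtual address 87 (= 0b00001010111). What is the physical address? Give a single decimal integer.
vaddr = 87 = 0b00001010111
Split: l1_idx=0, l2_idx=2, offset=23
L1[0] = 0
L2[0][2] = 70
paddr = 70 * 32 + 23 = 2263

Answer: 2263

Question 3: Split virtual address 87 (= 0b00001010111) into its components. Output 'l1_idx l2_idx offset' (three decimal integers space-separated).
vaddr = 87 = 0b00001010111
  top 3 bits -> l1_idx = 0
  next 3 bits -> l2_idx = 2
  bottom 5 bits -> offset = 23

Answer: 0 2 23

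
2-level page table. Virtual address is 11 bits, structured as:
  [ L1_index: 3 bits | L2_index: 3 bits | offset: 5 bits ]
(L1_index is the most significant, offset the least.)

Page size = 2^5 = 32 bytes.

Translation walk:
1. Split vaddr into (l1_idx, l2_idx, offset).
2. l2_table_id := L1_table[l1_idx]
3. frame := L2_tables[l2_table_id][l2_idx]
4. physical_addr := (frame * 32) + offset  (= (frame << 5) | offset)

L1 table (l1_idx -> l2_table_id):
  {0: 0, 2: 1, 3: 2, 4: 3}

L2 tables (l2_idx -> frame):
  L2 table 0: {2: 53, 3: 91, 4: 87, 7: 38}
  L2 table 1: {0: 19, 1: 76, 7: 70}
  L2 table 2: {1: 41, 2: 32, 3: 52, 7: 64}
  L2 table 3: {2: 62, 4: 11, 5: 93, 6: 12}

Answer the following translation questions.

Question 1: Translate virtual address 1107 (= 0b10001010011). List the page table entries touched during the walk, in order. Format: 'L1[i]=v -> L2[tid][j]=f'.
vaddr = 1107 = 0b10001010011
Split: l1_idx=4, l2_idx=2, offset=19

Answer: L1[4]=3 -> L2[3][2]=62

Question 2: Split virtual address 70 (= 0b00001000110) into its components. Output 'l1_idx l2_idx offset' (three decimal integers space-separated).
Answer: 0 2 6

Derivation:
vaddr = 70 = 0b00001000110
  top 3 bits -> l1_idx = 0
  next 3 bits -> l2_idx = 2
  bottom 5 bits -> offset = 6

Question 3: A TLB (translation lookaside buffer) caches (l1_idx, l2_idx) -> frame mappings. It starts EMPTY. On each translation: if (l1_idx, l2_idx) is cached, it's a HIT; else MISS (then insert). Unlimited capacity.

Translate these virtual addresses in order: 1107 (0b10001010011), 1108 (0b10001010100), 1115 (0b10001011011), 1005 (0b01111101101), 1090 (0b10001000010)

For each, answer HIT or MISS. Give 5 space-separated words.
Answer: MISS HIT HIT MISS HIT

Derivation:
vaddr=1107: (4,2) not in TLB -> MISS, insert
vaddr=1108: (4,2) in TLB -> HIT
vaddr=1115: (4,2) in TLB -> HIT
vaddr=1005: (3,7) not in TLB -> MISS, insert
vaddr=1090: (4,2) in TLB -> HIT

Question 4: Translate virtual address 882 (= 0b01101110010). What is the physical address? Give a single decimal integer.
Answer: 1682

Derivation:
vaddr = 882 = 0b01101110010
Split: l1_idx=3, l2_idx=3, offset=18
L1[3] = 2
L2[2][3] = 52
paddr = 52 * 32 + 18 = 1682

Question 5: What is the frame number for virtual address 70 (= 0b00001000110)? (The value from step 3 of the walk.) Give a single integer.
vaddr = 70: l1_idx=0, l2_idx=2
L1[0] = 0; L2[0][2] = 53

Answer: 53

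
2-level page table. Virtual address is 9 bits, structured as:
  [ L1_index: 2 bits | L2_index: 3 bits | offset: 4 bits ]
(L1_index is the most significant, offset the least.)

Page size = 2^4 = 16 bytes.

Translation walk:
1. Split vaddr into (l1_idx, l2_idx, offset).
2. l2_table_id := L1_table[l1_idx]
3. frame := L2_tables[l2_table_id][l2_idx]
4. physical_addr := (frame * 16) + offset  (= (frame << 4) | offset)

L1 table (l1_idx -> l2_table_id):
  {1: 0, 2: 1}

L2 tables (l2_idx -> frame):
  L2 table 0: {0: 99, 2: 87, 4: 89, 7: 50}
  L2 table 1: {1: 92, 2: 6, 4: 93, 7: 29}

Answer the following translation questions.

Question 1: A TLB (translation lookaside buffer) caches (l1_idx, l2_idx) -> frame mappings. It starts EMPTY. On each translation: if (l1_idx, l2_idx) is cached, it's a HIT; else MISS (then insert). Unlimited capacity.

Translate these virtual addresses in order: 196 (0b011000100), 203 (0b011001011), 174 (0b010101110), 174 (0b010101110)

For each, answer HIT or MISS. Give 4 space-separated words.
vaddr=196: (1,4) not in TLB -> MISS, insert
vaddr=203: (1,4) in TLB -> HIT
vaddr=174: (1,2) not in TLB -> MISS, insert
vaddr=174: (1,2) in TLB -> HIT

Answer: MISS HIT MISS HIT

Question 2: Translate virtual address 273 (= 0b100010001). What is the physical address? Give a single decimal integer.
vaddr = 273 = 0b100010001
Split: l1_idx=2, l2_idx=1, offset=1
L1[2] = 1
L2[1][1] = 92
paddr = 92 * 16 + 1 = 1473

Answer: 1473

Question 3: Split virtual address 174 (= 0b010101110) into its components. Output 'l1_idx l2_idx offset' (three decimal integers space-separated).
vaddr = 174 = 0b010101110
  top 2 bits -> l1_idx = 1
  next 3 bits -> l2_idx = 2
  bottom 4 bits -> offset = 14

Answer: 1 2 14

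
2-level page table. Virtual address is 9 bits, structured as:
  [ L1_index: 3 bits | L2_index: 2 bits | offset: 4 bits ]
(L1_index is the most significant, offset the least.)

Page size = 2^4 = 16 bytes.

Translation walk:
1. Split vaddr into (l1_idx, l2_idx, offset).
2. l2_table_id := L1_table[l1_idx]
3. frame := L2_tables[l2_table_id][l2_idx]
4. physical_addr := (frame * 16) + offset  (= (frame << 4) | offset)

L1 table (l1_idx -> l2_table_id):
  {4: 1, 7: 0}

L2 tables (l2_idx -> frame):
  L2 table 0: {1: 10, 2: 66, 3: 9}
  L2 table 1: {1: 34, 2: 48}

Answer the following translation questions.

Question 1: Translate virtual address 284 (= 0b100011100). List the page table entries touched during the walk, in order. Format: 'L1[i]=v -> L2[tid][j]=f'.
Answer: L1[4]=1 -> L2[1][1]=34

Derivation:
vaddr = 284 = 0b100011100
Split: l1_idx=4, l2_idx=1, offset=12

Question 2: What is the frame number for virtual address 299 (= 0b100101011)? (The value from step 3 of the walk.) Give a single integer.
vaddr = 299: l1_idx=4, l2_idx=2
L1[4] = 1; L2[1][2] = 48

Answer: 48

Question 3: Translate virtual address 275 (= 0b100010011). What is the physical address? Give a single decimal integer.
vaddr = 275 = 0b100010011
Split: l1_idx=4, l2_idx=1, offset=3
L1[4] = 1
L2[1][1] = 34
paddr = 34 * 16 + 3 = 547

Answer: 547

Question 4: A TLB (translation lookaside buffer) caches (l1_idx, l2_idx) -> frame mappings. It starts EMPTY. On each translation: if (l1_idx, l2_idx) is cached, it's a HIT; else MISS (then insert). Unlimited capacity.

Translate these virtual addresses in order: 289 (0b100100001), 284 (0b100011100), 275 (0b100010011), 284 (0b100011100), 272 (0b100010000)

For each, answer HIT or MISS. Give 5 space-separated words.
Answer: MISS MISS HIT HIT HIT

Derivation:
vaddr=289: (4,2) not in TLB -> MISS, insert
vaddr=284: (4,1) not in TLB -> MISS, insert
vaddr=275: (4,1) in TLB -> HIT
vaddr=284: (4,1) in TLB -> HIT
vaddr=272: (4,1) in TLB -> HIT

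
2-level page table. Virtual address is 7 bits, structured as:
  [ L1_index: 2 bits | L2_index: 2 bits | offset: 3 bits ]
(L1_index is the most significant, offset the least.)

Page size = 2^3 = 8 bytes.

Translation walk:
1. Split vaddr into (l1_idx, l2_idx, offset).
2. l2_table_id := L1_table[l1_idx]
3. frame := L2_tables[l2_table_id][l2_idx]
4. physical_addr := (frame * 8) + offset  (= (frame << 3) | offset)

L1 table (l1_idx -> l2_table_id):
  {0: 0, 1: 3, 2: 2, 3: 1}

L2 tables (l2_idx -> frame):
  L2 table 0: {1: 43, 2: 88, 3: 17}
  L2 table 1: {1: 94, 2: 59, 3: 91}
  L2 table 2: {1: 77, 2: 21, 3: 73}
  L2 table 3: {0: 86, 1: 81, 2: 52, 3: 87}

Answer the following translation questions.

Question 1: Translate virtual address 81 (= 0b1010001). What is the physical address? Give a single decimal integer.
vaddr = 81 = 0b1010001
Split: l1_idx=2, l2_idx=2, offset=1
L1[2] = 2
L2[2][2] = 21
paddr = 21 * 8 + 1 = 169

Answer: 169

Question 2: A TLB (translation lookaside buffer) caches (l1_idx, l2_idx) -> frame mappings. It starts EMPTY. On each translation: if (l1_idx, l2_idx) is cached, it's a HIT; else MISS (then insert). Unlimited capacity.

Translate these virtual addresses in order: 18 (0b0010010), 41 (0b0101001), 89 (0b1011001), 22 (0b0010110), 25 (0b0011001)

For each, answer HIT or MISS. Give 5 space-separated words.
Answer: MISS MISS MISS HIT MISS

Derivation:
vaddr=18: (0,2) not in TLB -> MISS, insert
vaddr=41: (1,1) not in TLB -> MISS, insert
vaddr=89: (2,3) not in TLB -> MISS, insert
vaddr=22: (0,2) in TLB -> HIT
vaddr=25: (0,3) not in TLB -> MISS, insert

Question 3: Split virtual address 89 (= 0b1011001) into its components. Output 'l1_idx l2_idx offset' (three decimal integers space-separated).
vaddr = 89 = 0b1011001
  top 2 bits -> l1_idx = 2
  next 2 bits -> l2_idx = 3
  bottom 3 bits -> offset = 1

Answer: 2 3 1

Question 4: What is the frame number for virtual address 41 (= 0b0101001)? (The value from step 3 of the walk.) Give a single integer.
vaddr = 41: l1_idx=1, l2_idx=1
L1[1] = 3; L2[3][1] = 81

Answer: 81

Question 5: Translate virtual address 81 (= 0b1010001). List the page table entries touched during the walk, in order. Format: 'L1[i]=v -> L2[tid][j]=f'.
Answer: L1[2]=2 -> L2[2][2]=21

Derivation:
vaddr = 81 = 0b1010001
Split: l1_idx=2, l2_idx=2, offset=1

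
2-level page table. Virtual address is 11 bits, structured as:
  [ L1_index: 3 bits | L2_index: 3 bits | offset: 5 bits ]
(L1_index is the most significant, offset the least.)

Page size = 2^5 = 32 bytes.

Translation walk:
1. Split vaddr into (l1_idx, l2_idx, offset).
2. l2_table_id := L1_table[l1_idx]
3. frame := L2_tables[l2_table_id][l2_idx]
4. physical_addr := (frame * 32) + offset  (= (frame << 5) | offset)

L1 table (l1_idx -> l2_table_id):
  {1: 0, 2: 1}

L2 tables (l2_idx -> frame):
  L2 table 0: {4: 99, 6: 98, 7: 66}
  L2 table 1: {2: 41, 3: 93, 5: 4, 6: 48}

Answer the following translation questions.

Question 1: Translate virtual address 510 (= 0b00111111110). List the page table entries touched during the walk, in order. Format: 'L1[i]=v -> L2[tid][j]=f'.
Answer: L1[1]=0 -> L2[0][7]=66

Derivation:
vaddr = 510 = 0b00111111110
Split: l1_idx=1, l2_idx=7, offset=30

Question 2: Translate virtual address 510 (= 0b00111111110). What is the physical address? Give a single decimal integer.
vaddr = 510 = 0b00111111110
Split: l1_idx=1, l2_idx=7, offset=30
L1[1] = 0
L2[0][7] = 66
paddr = 66 * 32 + 30 = 2142

Answer: 2142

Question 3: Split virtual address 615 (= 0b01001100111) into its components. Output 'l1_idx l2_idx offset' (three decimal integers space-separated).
vaddr = 615 = 0b01001100111
  top 3 bits -> l1_idx = 2
  next 3 bits -> l2_idx = 3
  bottom 5 bits -> offset = 7

Answer: 2 3 7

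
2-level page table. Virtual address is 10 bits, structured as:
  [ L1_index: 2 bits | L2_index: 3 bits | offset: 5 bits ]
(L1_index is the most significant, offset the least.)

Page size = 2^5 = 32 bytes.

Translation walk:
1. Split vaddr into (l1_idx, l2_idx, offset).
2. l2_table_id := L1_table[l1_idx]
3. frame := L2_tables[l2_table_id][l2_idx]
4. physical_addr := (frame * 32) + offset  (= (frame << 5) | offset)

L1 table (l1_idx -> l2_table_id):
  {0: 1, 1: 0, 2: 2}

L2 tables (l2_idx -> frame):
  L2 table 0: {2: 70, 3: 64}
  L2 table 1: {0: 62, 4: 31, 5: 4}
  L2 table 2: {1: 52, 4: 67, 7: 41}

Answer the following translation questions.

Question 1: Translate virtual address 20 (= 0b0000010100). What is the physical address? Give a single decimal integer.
vaddr = 20 = 0b0000010100
Split: l1_idx=0, l2_idx=0, offset=20
L1[0] = 1
L2[1][0] = 62
paddr = 62 * 32 + 20 = 2004

Answer: 2004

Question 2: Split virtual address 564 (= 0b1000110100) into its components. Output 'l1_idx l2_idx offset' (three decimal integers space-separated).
Answer: 2 1 20

Derivation:
vaddr = 564 = 0b1000110100
  top 2 bits -> l1_idx = 2
  next 3 bits -> l2_idx = 1
  bottom 5 bits -> offset = 20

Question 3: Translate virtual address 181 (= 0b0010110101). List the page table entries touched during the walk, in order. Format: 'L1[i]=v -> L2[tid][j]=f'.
vaddr = 181 = 0b0010110101
Split: l1_idx=0, l2_idx=5, offset=21

Answer: L1[0]=1 -> L2[1][5]=4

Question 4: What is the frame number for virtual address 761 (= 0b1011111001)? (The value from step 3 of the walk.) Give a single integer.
vaddr = 761: l1_idx=2, l2_idx=7
L1[2] = 2; L2[2][7] = 41

Answer: 41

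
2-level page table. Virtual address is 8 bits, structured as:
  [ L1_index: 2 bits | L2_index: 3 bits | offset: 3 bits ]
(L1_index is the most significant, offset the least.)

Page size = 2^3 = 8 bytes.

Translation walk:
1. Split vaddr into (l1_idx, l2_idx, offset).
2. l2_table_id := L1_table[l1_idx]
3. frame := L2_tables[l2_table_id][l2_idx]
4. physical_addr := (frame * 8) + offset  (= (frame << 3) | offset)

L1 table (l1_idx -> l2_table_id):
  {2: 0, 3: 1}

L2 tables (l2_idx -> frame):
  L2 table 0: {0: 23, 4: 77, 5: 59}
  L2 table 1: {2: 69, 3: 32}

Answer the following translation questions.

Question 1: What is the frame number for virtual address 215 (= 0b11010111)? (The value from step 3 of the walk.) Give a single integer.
vaddr = 215: l1_idx=3, l2_idx=2
L1[3] = 1; L2[1][2] = 69

Answer: 69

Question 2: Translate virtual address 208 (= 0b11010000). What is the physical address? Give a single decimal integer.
vaddr = 208 = 0b11010000
Split: l1_idx=3, l2_idx=2, offset=0
L1[3] = 1
L2[1][2] = 69
paddr = 69 * 8 + 0 = 552

Answer: 552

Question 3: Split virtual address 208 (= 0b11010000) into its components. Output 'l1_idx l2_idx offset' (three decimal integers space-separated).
Answer: 3 2 0

Derivation:
vaddr = 208 = 0b11010000
  top 2 bits -> l1_idx = 3
  next 3 bits -> l2_idx = 2
  bottom 3 bits -> offset = 0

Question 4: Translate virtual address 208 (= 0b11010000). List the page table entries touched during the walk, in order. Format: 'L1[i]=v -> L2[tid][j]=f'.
Answer: L1[3]=1 -> L2[1][2]=69

Derivation:
vaddr = 208 = 0b11010000
Split: l1_idx=3, l2_idx=2, offset=0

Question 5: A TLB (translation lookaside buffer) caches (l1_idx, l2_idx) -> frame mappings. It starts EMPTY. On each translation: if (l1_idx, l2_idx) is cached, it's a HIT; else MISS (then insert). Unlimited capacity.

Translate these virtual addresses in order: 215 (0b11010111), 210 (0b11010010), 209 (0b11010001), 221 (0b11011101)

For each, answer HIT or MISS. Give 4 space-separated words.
Answer: MISS HIT HIT MISS

Derivation:
vaddr=215: (3,2) not in TLB -> MISS, insert
vaddr=210: (3,2) in TLB -> HIT
vaddr=209: (3,2) in TLB -> HIT
vaddr=221: (3,3) not in TLB -> MISS, insert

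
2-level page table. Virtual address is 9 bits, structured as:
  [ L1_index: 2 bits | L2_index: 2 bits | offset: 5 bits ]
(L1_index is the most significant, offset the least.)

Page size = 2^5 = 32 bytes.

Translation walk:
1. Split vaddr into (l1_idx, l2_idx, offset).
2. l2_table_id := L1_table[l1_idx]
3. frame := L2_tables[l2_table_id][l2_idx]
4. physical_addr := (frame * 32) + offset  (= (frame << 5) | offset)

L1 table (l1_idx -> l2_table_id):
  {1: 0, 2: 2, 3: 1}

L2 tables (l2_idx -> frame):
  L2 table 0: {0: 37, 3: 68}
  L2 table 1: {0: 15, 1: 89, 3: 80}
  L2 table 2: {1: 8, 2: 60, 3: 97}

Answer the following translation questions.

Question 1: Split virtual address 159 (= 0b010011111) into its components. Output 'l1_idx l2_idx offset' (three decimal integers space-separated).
Answer: 1 0 31

Derivation:
vaddr = 159 = 0b010011111
  top 2 bits -> l1_idx = 1
  next 2 bits -> l2_idx = 0
  bottom 5 bits -> offset = 31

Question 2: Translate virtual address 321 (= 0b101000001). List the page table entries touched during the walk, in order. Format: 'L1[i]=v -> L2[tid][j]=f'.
vaddr = 321 = 0b101000001
Split: l1_idx=2, l2_idx=2, offset=1

Answer: L1[2]=2 -> L2[2][2]=60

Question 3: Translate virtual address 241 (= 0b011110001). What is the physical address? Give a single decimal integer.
Answer: 2193

Derivation:
vaddr = 241 = 0b011110001
Split: l1_idx=1, l2_idx=3, offset=17
L1[1] = 0
L2[0][3] = 68
paddr = 68 * 32 + 17 = 2193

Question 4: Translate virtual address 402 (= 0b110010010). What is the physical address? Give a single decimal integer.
vaddr = 402 = 0b110010010
Split: l1_idx=3, l2_idx=0, offset=18
L1[3] = 1
L2[1][0] = 15
paddr = 15 * 32 + 18 = 498

Answer: 498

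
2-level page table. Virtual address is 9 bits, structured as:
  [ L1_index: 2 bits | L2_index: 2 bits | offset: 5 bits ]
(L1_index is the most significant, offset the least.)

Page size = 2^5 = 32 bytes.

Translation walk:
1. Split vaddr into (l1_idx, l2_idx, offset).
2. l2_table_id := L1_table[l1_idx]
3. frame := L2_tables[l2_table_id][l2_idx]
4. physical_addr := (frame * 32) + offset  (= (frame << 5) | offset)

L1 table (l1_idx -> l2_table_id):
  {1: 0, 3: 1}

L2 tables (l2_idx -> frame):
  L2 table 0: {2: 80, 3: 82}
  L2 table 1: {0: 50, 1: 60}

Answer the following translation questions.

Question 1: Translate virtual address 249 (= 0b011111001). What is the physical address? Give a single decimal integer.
vaddr = 249 = 0b011111001
Split: l1_idx=1, l2_idx=3, offset=25
L1[1] = 0
L2[0][3] = 82
paddr = 82 * 32 + 25 = 2649

Answer: 2649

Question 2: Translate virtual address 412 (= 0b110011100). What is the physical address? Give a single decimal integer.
Answer: 1628

Derivation:
vaddr = 412 = 0b110011100
Split: l1_idx=3, l2_idx=0, offset=28
L1[3] = 1
L2[1][0] = 50
paddr = 50 * 32 + 28 = 1628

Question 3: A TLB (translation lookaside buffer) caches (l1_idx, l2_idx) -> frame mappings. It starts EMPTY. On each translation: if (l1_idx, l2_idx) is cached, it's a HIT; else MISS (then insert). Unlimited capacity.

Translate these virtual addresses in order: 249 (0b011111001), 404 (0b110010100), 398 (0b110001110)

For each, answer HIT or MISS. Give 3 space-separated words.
Answer: MISS MISS HIT

Derivation:
vaddr=249: (1,3) not in TLB -> MISS, insert
vaddr=404: (3,0) not in TLB -> MISS, insert
vaddr=398: (3,0) in TLB -> HIT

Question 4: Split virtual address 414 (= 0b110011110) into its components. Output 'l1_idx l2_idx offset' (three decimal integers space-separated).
vaddr = 414 = 0b110011110
  top 2 bits -> l1_idx = 3
  next 2 bits -> l2_idx = 0
  bottom 5 bits -> offset = 30

Answer: 3 0 30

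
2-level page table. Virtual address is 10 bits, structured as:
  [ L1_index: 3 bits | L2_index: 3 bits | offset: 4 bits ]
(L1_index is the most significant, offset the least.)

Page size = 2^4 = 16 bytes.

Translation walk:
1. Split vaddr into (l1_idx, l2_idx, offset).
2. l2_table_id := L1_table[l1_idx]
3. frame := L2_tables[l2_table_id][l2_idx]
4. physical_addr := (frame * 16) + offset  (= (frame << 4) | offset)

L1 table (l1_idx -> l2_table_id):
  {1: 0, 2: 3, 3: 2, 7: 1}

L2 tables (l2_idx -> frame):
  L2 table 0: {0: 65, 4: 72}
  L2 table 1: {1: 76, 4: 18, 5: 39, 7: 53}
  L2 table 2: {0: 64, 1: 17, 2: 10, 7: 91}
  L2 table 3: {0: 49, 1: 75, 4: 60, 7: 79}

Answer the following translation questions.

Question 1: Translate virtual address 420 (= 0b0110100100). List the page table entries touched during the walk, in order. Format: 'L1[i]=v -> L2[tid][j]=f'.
vaddr = 420 = 0b0110100100
Split: l1_idx=3, l2_idx=2, offset=4

Answer: L1[3]=2 -> L2[2][2]=10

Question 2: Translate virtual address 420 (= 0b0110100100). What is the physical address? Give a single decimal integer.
Answer: 164

Derivation:
vaddr = 420 = 0b0110100100
Split: l1_idx=3, l2_idx=2, offset=4
L1[3] = 2
L2[2][2] = 10
paddr = 10 * 16 + 4 = 164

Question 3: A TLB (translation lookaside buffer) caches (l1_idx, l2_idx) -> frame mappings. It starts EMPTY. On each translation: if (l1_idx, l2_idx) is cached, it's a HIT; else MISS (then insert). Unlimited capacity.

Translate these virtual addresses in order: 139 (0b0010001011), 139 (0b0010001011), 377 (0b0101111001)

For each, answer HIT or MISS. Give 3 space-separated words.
Answer: MISS HIT MISS

Derivation:
vaddr=139: (1,0) not in TLB -> MISS, insert
vaddr=139: (1,0) in TLB -> HIT
vaddr=377: (2,7) not in TLB -> MISS, insert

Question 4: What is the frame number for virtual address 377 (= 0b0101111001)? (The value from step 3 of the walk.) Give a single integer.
Answer: 79

Derivation:
vaddr = 377: l1_idx=2, l2_idx=7
L1[2] = 3; L2[3][7] = 79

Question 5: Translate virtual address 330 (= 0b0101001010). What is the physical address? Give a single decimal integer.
Answer: 970

Derivation:
vaddr = 330 = 0b0101001010
Split: l1_idx=2, l2_idx=4, offset=10
L1[2] = 3
L2[3][4] = 60
paddr = 60 * 16 + 10 = 970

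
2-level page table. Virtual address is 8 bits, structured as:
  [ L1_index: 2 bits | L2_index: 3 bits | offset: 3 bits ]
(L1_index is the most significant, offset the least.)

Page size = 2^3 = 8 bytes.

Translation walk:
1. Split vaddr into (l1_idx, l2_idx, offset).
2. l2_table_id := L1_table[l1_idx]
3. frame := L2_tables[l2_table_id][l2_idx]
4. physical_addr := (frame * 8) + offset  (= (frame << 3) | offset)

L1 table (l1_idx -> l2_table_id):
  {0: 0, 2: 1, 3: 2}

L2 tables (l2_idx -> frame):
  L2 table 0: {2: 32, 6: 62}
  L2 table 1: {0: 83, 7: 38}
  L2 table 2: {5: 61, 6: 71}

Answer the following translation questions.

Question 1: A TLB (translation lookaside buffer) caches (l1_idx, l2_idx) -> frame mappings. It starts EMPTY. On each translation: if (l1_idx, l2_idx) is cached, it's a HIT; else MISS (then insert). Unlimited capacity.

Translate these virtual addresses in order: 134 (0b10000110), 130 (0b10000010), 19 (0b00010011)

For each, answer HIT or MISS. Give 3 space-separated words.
Answer: MISS HIT MISS

Derivation:
vaddr=134: (2,0) not in TLB -> MISS, insert
vaddr=130: (2,0) in TLB -> HIT
vaddr=19: (0,2) not in TLB -> MISS, insert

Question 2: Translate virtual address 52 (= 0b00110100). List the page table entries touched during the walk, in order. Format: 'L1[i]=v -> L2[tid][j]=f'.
Answer: L1[0]=0 -> L2[0][6]=62

Derivation:
vaddr = 52 = 0b00110100
Split: l1_idx=0, l2_idx=6, offset=4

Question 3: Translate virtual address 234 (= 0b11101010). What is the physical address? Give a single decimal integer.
Answer: 490

Derivation:
vaddr = 234 = 0b11101010
Split: l1_idx=3, l2_idx=5, offset=2
L1[3] = 2
L2[2][5] = 61
paddr = 61 * 8 + 2 = 490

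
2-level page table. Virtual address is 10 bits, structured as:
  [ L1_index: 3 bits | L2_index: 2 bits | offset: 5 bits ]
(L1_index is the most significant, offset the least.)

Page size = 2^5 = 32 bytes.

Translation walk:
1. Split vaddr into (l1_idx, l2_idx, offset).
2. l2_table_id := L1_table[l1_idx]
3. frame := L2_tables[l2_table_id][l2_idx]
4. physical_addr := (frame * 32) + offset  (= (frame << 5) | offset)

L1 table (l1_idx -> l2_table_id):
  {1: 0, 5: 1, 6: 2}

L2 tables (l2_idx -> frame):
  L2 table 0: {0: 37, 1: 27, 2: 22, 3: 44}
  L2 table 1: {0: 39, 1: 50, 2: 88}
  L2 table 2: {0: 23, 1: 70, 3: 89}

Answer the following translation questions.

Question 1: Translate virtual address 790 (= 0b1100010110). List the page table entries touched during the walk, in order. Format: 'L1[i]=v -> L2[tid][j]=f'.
vaddr = 790 = 0b1100010110
Split: l1_idx=6, l2_idx=0, offset=22

Answer: L1[6]=2 -> L2[2][0]=23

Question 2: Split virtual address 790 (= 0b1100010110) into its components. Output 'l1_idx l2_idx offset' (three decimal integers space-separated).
vaddr = 790 = 0b1100010110
  top 3 bits -> l1_idx = 6
  next 2 bits -> l2_idx = 0
  bottom 5 bits -> offset = 22

Answer: 6 0 22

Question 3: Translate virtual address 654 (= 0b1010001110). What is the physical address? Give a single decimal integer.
vaddr = 654 = 0b1010001110
Split: l1_idx=5, l2_idx=0, offset=14
L1[5] = 1
L2[1][0] = 39
paddr = 39 * 32 + 14 = 1262

Answer: 1262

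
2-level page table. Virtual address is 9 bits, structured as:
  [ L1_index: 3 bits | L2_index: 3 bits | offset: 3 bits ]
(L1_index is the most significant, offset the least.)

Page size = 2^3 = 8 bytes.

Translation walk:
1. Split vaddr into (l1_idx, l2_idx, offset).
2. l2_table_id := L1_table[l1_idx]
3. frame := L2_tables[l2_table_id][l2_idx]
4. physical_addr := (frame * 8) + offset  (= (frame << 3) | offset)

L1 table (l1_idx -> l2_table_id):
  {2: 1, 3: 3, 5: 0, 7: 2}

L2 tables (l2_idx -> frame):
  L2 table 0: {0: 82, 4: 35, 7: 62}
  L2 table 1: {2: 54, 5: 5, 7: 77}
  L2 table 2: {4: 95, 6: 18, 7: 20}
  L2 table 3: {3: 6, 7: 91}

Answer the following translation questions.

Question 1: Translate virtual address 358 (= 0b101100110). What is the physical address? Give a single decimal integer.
Answer: 286

Derivation:
vaddr = 358 = 0b101100110
Split: l1_idx=5, l2_idx=4, offset=6
L1[5] = 0
L2[0][4] = 35
paddr = 35 * 8 + 6 = 286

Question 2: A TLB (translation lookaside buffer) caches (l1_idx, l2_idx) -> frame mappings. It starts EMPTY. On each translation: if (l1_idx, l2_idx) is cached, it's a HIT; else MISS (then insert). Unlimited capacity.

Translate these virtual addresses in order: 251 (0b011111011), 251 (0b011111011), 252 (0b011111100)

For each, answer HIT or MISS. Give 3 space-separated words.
vaddr=251: (3,7) not in TLB -> MISS, insert
vaddr=251: (3,7) in TLB -> HIT
vaddr=252: (3,7) in TLB -> HIT

Answer: MISS HIT HIT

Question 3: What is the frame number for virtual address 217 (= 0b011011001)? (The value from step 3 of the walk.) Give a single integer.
vaddr = 217: l1_idx=3, l2_idx=3
L1[3] = 3; L2[3][3] = 6

Answer: 6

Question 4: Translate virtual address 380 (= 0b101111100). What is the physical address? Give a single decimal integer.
Answer: 500

Derivation:
vaddr = 380 = 0b101111100
Split: l1_idx=5, l2_idx=7, offset=4
L1[5] = 0
L2[0][7] = 62
paddr = 62 * 8 + 4 = 500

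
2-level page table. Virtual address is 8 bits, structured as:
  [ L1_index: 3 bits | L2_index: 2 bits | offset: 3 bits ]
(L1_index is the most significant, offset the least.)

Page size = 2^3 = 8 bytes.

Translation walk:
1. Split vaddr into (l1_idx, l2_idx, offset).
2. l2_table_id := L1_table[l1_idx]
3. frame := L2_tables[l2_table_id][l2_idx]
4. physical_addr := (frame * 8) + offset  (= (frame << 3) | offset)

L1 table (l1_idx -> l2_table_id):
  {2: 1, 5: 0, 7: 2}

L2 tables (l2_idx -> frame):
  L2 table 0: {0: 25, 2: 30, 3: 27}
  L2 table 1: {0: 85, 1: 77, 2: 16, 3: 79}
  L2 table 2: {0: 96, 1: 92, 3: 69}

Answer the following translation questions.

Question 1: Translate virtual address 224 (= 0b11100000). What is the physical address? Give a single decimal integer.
Answer: 768

Derivation:
vaddr = 224 = 0b11100000
Split: l1_idx=7, l2_idx=0, offset=0
L1[7] = 2
L2[2][0] = 96
paddr = 96 * 8 + 0 = 768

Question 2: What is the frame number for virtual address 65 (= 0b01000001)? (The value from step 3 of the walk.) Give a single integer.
Answer: 85

Derivation:
vaddr = 65: l1_idx=2, l2_idx=0
L1[2] = 1; L2[1][0] = 85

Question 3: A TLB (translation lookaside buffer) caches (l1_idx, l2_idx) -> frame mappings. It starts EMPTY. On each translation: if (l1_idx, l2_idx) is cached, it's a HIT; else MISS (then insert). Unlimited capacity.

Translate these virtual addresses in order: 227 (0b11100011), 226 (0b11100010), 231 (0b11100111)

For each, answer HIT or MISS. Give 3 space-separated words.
Answer: MISS HIT HIT

Derivation:
vaddr=227: (7,0) not in TLB -> MISS, insert
vaddr=226: (7,0) in TLB -> HIT
vaddr=231: (7,0) in TLB -> HIT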